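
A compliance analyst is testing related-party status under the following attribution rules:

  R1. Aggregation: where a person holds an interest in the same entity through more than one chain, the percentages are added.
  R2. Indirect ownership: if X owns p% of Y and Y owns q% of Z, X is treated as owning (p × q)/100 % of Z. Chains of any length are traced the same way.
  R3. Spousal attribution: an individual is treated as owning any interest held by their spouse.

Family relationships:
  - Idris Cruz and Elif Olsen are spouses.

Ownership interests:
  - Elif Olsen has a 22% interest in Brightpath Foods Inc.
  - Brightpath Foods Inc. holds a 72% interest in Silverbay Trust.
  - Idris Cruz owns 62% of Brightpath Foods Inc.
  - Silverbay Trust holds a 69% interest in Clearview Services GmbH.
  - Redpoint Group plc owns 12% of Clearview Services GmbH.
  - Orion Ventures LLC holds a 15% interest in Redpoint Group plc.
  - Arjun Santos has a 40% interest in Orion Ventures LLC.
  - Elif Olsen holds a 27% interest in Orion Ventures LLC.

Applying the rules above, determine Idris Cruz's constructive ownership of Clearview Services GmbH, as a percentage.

42.2172%

By spousal attribution (R3), Idris Cruz is treated as also owning Elif Olsen's interest in Brightpath Foods Inc, giving 62% + 22% = 84%.
By spousal attribution (R3), Idris Cruz is treated as owning Elif Olsen's 27% interest in Orion Ventures LLC.
Chain via Brightpath Foods Inc. → Silverbay Trust (R2): 84% × 72% × 69% = 41.7312% of Clearview Services GmbH.
Chain via Orion Ventures LLC → Redpoint Group plc (R2): 27% × 15% × 12% = 0.486% of Clearview Services GmbH.
Aggregating (R1): 41.7312% + 0.486% = 42.2172%.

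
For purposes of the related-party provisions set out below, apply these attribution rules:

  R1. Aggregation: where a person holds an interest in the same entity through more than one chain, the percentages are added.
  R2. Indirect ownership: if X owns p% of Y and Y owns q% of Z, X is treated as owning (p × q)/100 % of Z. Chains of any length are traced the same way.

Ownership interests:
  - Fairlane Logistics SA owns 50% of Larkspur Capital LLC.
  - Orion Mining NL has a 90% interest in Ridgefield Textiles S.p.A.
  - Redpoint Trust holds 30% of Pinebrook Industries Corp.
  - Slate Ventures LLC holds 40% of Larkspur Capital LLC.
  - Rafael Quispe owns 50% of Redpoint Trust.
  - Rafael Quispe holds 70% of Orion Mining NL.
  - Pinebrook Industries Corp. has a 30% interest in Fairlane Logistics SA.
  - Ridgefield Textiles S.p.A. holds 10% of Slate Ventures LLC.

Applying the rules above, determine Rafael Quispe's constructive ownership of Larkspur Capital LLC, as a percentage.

4.77%

Chain via Redpoint Trust → Pinebrook Industries Corp. → Fairlane Logistics SA (R2): 50% × 30% × 30% × 50% = 2.25% of Larkspur Capital LLC.
Chain via Orion Mining NL → Ridgefield Textiles S.p.A. → Slate Ventures LLC (R2): 70% × 90% × 10% × 40% = 2.52% of Larkspur Capital LLC.
Aggregating (R1): 2.25% + 2.52% = 4.77%.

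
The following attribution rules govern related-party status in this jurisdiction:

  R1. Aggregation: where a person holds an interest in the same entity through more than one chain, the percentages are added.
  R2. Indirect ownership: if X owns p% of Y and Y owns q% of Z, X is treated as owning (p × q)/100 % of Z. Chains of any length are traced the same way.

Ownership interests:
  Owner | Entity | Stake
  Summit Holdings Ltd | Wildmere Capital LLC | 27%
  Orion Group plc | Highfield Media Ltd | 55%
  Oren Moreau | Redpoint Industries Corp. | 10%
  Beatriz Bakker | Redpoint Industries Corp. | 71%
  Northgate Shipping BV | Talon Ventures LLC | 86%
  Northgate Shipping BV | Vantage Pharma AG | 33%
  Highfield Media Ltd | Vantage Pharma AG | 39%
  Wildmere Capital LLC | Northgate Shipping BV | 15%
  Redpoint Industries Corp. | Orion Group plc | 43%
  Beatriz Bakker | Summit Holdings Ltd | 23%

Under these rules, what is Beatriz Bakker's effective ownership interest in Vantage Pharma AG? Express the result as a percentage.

Chain via Redpoint Industries Corp. → Orion Group plc → Highfield Media Ltd (R2): 71% × 43% × 55% × 39% = 6.548685% of Vantage Pharma AG.
Chain via Summit Holdings Ltd → Wildmere Capital LLC → Northgate Shipping BV (R2): 23% × 27% × 15% × 33% = 0.307395% of Vantage Pharma AG.
Aggregating (R1): 6.548685% + 0.307395% = 6.85608%.

6.85608%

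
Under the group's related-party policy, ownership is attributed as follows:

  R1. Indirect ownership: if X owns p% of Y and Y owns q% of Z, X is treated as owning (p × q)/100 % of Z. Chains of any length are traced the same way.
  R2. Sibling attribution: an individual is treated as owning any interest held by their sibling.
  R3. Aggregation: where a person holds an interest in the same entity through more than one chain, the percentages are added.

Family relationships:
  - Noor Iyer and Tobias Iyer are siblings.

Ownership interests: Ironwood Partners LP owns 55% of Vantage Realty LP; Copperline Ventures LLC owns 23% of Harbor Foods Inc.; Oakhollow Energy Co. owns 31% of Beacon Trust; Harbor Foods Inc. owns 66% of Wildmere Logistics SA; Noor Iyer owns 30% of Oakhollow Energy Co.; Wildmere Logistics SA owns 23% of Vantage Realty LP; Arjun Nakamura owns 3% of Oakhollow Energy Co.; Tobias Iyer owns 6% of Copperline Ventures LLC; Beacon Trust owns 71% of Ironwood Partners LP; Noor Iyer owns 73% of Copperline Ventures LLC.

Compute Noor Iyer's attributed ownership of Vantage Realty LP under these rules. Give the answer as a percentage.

By sibling attribution (R2), Noor Iyer is treated as also owning Tobias Iyer's interest in Copperline Ventures LLC, giving 73% + 6% = 79%.
Chain via Oakhollow Energy Co. → Beacon Trust → Ironwood Partners LP (R1): 30% × 31% × 71% × 55% = 3.63165% of Vantage Realty LP.
Chain via Copperline Ventures LLC → Harbor Foods Inc. → Wildmere Logistics SA (R1): 79% × 23% × 66% × 23% = 2.758206% of Vantage Realty LP.
Aggregating (R3): 3.63165% + 2.758206% = 6.389856%.

6.389856%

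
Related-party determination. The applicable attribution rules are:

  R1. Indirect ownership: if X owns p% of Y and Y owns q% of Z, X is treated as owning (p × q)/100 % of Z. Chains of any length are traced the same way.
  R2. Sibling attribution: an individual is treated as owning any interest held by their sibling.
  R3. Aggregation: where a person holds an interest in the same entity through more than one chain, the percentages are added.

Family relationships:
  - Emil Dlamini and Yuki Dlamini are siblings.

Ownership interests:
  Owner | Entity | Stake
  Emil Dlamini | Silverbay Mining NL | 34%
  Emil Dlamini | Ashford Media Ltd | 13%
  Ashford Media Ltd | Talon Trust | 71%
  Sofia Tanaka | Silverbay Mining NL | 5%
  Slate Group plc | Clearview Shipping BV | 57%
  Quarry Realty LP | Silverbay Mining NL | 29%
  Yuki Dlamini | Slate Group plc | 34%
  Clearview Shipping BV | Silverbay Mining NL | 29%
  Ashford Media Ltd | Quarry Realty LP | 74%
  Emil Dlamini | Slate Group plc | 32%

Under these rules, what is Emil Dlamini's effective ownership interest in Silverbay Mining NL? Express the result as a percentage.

47.6996%

By sibling attribution (R2), Emil Dlamini is treated as also owning Yuki Dlamini's interest in Slate Group plc, giving 32% + 34% = 66%.
Chain via Slate Group plc → Clearview Shipping BV (R1): 66% × 57% × 29% = 10.9098% of Silverbay Mining NL.
Chain via Ashford Media Ltd → Quarry Realty LP (R1): 13% × 74% × 29% = 2.7898% of Silverbay Mining NL.
Direct interest in Silverbay Mining NL: 34%.
Aggregating (R3): 10.9098% + 2.7898% + 34% = 47.6996%.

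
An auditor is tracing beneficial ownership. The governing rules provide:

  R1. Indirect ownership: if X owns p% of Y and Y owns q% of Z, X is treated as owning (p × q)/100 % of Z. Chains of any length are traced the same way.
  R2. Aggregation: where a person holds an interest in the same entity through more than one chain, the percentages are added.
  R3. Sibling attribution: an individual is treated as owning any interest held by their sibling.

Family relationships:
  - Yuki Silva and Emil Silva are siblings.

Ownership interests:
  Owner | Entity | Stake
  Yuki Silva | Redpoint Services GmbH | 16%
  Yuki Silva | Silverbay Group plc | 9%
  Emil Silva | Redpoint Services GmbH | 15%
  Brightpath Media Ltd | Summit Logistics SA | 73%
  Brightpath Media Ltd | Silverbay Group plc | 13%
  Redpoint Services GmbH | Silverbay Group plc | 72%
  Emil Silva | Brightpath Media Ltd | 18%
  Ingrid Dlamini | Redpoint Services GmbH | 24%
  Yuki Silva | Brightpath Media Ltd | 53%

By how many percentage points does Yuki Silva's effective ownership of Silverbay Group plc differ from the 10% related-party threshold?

By sibling attribution (R3), Yuki Silva is treated as also owning Emil Silva's interest in Redpoint Services GmbH, giving 16% + 15% = 31%.
By sibling attribution (R3), Yuki Silva is treated as also owning Emil Silva's interest in Brightpath Media Ltd, giving 53% + 18% = 71%.
Chain via Redpoint Services GmbH (R1): 31% × 72% = 22.32% of Silverbay Group plc.
Chain via Brightpath Media Ltd (R1): 71% × 13% = 9.23% of Silverbay Group plc.
Direct interest in Silverbay Group plc: 9%.
Aggregating (R2): 22.32% + 9.23% + 9% = 40.55%.
40.55% exceeds the 10% threshold by 30.55 percentage points.

30.55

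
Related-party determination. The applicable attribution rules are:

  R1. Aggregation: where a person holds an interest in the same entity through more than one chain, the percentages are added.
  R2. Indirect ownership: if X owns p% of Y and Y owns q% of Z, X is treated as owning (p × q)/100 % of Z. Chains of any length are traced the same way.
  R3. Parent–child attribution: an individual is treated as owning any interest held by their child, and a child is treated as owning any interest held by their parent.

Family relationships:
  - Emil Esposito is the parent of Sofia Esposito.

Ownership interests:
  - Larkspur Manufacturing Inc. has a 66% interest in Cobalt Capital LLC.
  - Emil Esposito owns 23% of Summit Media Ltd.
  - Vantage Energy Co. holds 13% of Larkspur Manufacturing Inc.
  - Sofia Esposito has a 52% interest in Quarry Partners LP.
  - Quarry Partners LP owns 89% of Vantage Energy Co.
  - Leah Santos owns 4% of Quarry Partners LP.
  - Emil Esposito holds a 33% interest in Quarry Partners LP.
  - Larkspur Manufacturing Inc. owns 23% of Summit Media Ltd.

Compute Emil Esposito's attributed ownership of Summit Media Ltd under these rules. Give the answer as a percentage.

25.261935%

By parent–child attribution (R3), Emil Esposito is treated as also owning Sofia Esposito's interest in Quarry Partners LP, giving 33% + 52% = 85%.
Chain via Quarry Partners LP → Vantage Energy Co. → Larkspur Manufacturing Inc. (R2): 85% × 89% × 13% × 23% = 2.261935% of Summit Media Ltd.
Direct interest in Summit Media Ltd: 23%.
Aggregating (R1): 2.261935% + 23% = 25.261935%.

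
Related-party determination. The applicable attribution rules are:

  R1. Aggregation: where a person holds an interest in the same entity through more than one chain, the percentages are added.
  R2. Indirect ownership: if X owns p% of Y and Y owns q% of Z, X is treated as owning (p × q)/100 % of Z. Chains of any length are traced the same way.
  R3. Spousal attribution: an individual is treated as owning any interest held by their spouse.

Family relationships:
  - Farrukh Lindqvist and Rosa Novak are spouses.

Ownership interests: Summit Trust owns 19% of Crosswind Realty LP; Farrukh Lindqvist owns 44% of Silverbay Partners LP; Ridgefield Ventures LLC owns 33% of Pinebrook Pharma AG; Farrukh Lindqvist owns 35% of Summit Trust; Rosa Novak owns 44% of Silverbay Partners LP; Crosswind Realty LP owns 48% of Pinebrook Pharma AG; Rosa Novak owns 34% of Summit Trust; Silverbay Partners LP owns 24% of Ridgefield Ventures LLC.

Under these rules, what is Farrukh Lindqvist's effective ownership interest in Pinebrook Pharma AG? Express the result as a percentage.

13.2624%

By spousal attribution (R3), Farrukh Lindqvist is treated as also owning Rosa Novak's interest in Summit Trust, giving 35% + 34% = 69%.
By spousal attribution (R3), Farrukh Lindqvist is treated as also owning Rosa Novak's interest in Silverbay Partners LP, giving 44% + 44% = 88%.
Chain via Summit Trust → Crosswind Realty LP (R2): 69% × 19% × 48% = 6.2928% of Pinebrook Pharma AG.
Chain via Silverbay Partners LP → Ridgefield Ventures LLC (R2): 88% × 24% × 33% = 6.9696% of Pinebrook Pharma AG.
Aggregating (R1): 6.2928% + 6.9696% = 13.2624%.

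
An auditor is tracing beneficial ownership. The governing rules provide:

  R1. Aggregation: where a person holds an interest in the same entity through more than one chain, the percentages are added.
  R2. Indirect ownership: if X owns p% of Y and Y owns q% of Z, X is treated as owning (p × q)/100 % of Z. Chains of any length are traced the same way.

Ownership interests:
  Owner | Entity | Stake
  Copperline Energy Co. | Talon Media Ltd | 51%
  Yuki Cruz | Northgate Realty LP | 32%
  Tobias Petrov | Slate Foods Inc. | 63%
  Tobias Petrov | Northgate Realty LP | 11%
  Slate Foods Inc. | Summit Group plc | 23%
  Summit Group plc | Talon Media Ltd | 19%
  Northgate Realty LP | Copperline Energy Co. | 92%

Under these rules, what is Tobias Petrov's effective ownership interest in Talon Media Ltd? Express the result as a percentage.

Chain via Slate Foods Inc. → Summit Group plc (R2): 63% × 23% × 19% = 2.7531% of Talon Media Ltd.
Chain via Northgate Realty LP → Copperline Energy Co. (R2): 11% × 92% × 51% = 5.1612% of Talon Media Ltd.
Aggregating (R1): 2.7531% + 5.1612% = 7.9143%.

7.9143%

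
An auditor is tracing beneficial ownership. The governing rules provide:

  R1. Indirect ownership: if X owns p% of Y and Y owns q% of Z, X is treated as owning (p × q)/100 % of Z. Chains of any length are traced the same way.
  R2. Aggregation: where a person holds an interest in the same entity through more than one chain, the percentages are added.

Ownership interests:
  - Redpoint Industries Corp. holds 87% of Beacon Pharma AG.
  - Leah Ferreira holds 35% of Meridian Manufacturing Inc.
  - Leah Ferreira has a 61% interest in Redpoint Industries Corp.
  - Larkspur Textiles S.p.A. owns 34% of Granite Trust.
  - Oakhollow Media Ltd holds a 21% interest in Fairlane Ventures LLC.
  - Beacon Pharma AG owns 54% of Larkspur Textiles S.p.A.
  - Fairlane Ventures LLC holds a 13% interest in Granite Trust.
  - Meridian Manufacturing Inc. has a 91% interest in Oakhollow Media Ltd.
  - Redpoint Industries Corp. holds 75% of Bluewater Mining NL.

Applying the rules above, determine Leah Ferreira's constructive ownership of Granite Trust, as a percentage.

10.613157%

Chain via Meridian Manufacturing Inc. → Oakhollow Media Ltd → Fairlane Ventures LLC (R1): 35% × 91% × 21% × 13% = 0.869505% of Granite Trust.
Chain via Redpoint Industries Corp. → Beacon Pharma AG → Larkspur Textiles S.p.A. (R1): 61% × 87% × 54% × 34% = 9.743652% of Granite Trust.
Aggregating (R2): 0.869505% + 9.743652% = 10.613157%.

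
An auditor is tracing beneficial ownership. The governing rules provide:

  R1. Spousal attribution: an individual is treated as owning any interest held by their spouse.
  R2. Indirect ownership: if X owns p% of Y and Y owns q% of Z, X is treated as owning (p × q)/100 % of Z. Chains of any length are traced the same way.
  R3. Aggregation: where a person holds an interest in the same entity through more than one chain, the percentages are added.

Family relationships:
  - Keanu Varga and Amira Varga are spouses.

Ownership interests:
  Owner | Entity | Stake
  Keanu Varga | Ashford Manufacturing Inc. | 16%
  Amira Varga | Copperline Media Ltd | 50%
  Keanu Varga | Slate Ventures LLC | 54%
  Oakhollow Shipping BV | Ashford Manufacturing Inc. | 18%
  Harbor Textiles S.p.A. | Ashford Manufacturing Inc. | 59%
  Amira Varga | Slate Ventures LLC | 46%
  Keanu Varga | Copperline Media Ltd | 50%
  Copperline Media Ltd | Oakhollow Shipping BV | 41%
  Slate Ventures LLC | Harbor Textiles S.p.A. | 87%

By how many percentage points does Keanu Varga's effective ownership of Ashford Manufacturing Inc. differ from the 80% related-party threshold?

5.29

By spousal attribution (R1), Keanu Varga is treated as also owning Amira Varga's interest in Slate Ventures LLC, giving 54% + 46% = 100%.
By spousal attribution (R1), Keanu Varga is treated as also owning Amira Varga's interest in Copperline Media Ltd, giving 50% + 50% = 100%.
Chain via Slate Ventures LLC → Harbor Textiles S.p.A. (R2): 100% × 87% × 59% = 51.33% of Ashford Manufacturing Inc.
Chain via Copperline Media Ltd → Oakhollow Shipping BV (R2): 100% × 41% × 18% = 7.38% of Ashford Manufacturing Inc.
Direct interest in Ashford Manufacturing Inc: 16%.
Aggregating (R3): 51.33% + 7.38% + 16% = 74.71%.
74.71% falls short of the 80% threshold by 5.29 percentage points.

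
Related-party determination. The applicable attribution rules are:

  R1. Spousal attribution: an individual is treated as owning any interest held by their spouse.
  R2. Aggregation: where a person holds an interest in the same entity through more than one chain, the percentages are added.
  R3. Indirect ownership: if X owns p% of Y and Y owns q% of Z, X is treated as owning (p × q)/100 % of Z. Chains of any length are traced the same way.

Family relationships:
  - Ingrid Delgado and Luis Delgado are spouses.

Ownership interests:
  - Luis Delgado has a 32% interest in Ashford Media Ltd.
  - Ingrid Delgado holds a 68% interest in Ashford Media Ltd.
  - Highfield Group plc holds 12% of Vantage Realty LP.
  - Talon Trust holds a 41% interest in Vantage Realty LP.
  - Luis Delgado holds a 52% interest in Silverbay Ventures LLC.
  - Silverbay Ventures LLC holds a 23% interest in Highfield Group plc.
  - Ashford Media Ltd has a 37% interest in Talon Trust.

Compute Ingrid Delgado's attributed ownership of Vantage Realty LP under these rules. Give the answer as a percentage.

By spousal attribution (R1), Ingrid Delgado is treated as also owning Luis Delgado's interest in Ashford Media Ltd, giving 68% + 32% = 100%.
By spousal attribution (R1), Ingrid Delgado is treated as owning Luis Delgado's 52% interest in Silverbay Ventures LLC.
Chain via Ashford Media Ltd → Talon Trust (R3): 100% × 37% × 41% = 15.17% of Vantage Realty LP.
Chain via Silverbay Ventures LLC → Highfield Group plc (R3): 52% × 23% × 12% = 1.4352% of Vantage Realty LP.
Aggregating (R2): 15.17% + 1.4352% = 16.6052%.

16.6052%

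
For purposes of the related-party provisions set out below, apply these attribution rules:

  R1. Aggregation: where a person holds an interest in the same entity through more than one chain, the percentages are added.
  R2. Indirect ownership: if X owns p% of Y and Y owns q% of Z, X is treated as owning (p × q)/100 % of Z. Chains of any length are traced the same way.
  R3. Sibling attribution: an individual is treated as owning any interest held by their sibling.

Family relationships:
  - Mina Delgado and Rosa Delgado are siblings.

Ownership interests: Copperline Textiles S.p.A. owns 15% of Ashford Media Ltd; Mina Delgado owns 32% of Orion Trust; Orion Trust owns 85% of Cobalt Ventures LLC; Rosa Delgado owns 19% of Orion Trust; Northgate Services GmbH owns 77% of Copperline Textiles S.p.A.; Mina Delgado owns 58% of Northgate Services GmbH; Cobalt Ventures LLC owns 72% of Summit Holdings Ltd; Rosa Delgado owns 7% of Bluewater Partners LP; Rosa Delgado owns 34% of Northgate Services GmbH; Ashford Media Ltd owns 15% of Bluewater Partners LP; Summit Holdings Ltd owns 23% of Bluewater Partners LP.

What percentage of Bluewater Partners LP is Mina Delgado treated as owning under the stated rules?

By sibling attribution (R3), Mina Delgado is treated as also owning Rosa Delgado's interest in Northgate Services GmbH, giving 58% + 34% = 92%.
By sibling attribution (R3), Mina Delgado is treated as also owning Rosa Delgado's interest in Orion Trust, giving 32% + 19% = 51%.
By sibling attribution (R3), Mina Delgado is treated as owning Rosa Delgado's 7% interest in Bluewater Partners LP.
Chain via Northgate Services GmbH → Copperline Textiles S.p.A. → Ashford Media Ltd (R2): 92% × 77% × 15% × 15% = 1.5939% of Bluewater Partners LP.
Chain via Orion Trust → Cobalt Ventures LLC → Summit Holdings Ltd (R2): 51% × 85% × 72% × 23% = 7.17876% of Bluewater Partners LP.
Direct interest in Bluewater Partners LP: 7%.
Aggregating (R1): 1.5939% + 7.17876% + 7% = 15.77266%.

15.77266%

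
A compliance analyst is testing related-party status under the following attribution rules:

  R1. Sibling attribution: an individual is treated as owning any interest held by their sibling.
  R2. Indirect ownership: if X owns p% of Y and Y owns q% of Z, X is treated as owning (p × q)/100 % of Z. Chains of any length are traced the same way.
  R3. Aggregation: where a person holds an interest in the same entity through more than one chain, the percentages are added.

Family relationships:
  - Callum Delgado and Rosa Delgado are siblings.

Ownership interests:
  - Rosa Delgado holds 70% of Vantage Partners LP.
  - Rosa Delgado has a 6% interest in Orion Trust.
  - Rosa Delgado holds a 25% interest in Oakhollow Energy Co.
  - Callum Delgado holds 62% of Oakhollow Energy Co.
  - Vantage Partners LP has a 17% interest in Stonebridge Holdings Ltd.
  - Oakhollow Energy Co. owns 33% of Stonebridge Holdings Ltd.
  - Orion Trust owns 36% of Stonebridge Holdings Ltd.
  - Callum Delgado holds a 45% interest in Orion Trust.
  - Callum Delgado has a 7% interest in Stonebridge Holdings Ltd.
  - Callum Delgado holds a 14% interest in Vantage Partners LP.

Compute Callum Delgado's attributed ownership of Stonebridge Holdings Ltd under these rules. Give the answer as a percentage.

By sibling attribution (R1), Callum Delgado is treated as also owning Rosa Delgado's interest in Vantage Partners LP, giving 14% + 70% = 84%.
By sibling attribution (R1), Callum Delgado is treated as also owning Rosa Delgado's interest in Orion Trust, giving 45% + 6% = 51%.
By sibling attribution (R1), Callum Delgado is treated as also owning Rosa Delgado's interest in Oakhollow Energy Co, giving 62% + 25% = 87%.
Chain via Vantage Partners LP (R2): 84% × 17% = 14.28% of Stonebridge Holdings Ltd.
Chain via Orion Trust (R2): 51% × 36% = 18.36% of Stonebridge Holdings Ltd.
Chain via Oakhollow Energy Co. (R2): 87% × 33% = 28.71% of Stonebridge Holdings Ltd.
Direct interest in Stonebridge Holdings Ltd: 7%.
Aggregating (R3): 14.28% + 18.36% + 28.71% + 7% = 68.35%.

68.35%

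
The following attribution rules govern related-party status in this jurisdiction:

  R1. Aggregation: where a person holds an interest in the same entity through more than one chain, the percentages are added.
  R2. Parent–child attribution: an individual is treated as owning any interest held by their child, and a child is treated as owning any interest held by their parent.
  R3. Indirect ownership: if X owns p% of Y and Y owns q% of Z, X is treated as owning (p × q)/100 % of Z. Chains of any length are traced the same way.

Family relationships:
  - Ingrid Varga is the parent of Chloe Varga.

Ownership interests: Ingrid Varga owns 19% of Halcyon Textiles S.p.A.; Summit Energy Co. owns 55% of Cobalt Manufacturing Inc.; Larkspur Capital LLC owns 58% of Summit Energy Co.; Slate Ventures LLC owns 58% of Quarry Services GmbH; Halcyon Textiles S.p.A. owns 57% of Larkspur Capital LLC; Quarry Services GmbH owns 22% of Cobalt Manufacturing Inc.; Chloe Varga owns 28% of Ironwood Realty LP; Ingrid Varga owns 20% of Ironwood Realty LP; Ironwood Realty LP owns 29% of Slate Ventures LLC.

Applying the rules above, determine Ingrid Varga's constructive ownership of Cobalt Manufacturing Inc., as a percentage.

By parent–child attribution (R2), Ingrid Varga is treated as also owning Chloe Varga's interest in Ironwood Realty LP, giving 20% + 28% = 48%.
Chain via Halcyon Textiles S.p.A. → Larkspur Capital LLC → Summit Energy Co. (R3): 19% × 57% × 58% × 55% = 3.45477% of Cobalt Manufacturing Inc.
Chain via Ironwood Realty LP → Slate Ventures LLC → Quarry Services GmbH (R3): 48% × 29% × 58% × 22% = 1.776192% of Cobalt Manufacturing Inc.
Aggregating (R1): 3.45477% + 1.776192% = 5.230962%.

5.230962%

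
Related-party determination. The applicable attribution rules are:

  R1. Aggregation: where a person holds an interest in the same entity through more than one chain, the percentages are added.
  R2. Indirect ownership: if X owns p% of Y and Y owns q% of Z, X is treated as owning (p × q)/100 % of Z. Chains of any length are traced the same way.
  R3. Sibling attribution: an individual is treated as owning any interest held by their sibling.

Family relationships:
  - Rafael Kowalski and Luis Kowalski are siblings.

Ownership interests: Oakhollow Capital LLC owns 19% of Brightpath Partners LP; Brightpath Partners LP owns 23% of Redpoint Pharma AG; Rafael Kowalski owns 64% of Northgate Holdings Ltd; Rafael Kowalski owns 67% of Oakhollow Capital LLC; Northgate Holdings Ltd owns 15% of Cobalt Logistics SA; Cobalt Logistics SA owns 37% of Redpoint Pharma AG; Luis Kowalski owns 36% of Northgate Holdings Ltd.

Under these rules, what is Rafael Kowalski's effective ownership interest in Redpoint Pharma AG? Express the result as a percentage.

By sibling attribution (R3), Rafael Kowalski is treated as also owning Luis Kowalski's interest in Northgate Holdings Ltd, giving 64% + 36% = 100%.
Chain via Northgate Holdings Ltd → Cobalt Logistics SA (R2): 100% × 15% × 37% = 5.55% of Redpoint Pharma AG.
Chain via Oakhollow Capital LLC → Brightpath Partners LP (R2): 67% × 19% × 23% = 2.9279% of Redpoint Pharma AG.
Aggregating (R1): 5.55% + 2.9279% = 8.4779%.

8.4779%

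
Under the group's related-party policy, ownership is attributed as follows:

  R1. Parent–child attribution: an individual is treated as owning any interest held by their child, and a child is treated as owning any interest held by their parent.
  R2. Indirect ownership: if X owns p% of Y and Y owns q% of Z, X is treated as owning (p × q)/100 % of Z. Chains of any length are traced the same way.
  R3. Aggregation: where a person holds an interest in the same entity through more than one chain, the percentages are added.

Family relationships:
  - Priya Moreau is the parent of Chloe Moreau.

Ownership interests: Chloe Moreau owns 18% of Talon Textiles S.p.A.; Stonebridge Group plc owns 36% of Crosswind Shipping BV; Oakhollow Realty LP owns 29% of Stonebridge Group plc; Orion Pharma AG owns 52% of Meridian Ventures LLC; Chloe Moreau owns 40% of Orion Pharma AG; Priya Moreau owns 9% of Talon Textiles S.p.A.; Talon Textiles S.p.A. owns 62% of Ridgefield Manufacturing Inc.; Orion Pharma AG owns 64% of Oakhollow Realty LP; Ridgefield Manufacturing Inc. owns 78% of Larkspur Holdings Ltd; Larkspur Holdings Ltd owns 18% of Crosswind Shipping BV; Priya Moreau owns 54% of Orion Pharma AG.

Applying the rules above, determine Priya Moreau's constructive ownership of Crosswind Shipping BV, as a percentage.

8.631%

By parent–child attribution (R1), Priya Moreau is treated as also owning Chloe Moreau's interest in Talon Textiles S.p.A, giving 9% + 18% = 27%.
By parent–child attribution (R1), Priya Moreau is treated as also owning Chloe Moreau's interest in Orion Pharma AG, giving 54% + 40% = 94%.
Chain via Talon Textiles S.p.A. → Ridgefield Manufacturing Inc. → Larkspur Holdings Ltd (R2): 27% × 62% × 78% × 18% = 2.350296% of Crosswind Shipping BV.
Chain via Orion Pharma AG → Oakhollow Realty LP → Stonebridge Group plc (R2): 94% × 64% × 29% × 36% = 6.280704% of Crosswind Shipping BV.
Aggregating (R3): 2.350296% + 6.280704% = 8.631%.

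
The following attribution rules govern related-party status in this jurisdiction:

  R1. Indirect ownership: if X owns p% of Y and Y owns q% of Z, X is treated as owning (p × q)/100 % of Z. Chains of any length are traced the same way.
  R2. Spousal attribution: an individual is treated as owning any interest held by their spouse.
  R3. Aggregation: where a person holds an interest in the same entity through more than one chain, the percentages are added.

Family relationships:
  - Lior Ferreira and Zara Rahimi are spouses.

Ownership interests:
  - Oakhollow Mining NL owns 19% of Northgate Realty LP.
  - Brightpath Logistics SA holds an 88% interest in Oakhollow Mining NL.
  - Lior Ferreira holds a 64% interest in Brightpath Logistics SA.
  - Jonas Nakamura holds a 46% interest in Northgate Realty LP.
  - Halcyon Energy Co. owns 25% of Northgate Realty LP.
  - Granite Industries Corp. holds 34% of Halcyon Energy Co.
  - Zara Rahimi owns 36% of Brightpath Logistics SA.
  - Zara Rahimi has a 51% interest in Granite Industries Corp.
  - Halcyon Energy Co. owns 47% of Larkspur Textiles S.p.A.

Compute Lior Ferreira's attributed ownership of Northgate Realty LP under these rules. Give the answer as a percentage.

21.055%

By spousal attribution (R2), Lior Ferreira is treated as also owning Zara Rahimi's interest in Brightpath Logistics SA, giving 64% + 36% = 100%.
By spousal attribution (R2), Lior Ferreira is treated as owning Zara Rahimi's 51% interest in Granite Industries Corp.
Chain via Brightpath Logistics SA → Oakhollow Mining NL (R1): 100% × 88% × 19% = 16.72% of Northgate Realty LP.
Chain via Granite Industries Corp. → Halcyon Energy Co. (R1): 51% × 34% × 25% = 4.335% of Northgate Realty LP.
Aggregating (R3): 16.72% + 4.335% = 21.055%.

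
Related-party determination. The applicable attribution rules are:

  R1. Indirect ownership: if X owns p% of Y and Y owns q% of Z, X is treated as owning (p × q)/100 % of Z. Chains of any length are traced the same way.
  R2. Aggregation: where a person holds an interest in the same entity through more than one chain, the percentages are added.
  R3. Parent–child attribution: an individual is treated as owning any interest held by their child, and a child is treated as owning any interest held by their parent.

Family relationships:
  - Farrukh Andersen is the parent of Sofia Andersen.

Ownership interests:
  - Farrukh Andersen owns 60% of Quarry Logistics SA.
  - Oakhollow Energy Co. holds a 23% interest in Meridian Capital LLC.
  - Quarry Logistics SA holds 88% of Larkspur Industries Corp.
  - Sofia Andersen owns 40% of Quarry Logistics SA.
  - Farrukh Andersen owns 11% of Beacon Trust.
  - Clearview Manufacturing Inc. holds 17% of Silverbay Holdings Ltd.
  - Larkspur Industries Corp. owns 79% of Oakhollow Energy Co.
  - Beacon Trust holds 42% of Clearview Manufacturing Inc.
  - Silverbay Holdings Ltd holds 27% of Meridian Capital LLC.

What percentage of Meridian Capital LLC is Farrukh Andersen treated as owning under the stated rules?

By parent–child attribution (R3), Farrukh Andersen is treated as also owning Sofia Andersen's interest in Quarry Logistics SA, giving 60% + 40% = 100%.
Chain via Quarry Logistics SA → Larkspur Industries Corp. → Oakhollow Energy Co. (R1): 100% × 88% × 79% × 23% = 15.9896% of Meridian Capital LLC.
Chain via Beacon Trust → Clearview Manufacturing Inc. → Silverbay Holdings Ltd (R1): 11% × 42% × 17% × 27% = 0.212058% of Meridian Capital LLC.
Aggregating (R2): 15.9896% + 0.212058% = 16.201658%.

16.201658%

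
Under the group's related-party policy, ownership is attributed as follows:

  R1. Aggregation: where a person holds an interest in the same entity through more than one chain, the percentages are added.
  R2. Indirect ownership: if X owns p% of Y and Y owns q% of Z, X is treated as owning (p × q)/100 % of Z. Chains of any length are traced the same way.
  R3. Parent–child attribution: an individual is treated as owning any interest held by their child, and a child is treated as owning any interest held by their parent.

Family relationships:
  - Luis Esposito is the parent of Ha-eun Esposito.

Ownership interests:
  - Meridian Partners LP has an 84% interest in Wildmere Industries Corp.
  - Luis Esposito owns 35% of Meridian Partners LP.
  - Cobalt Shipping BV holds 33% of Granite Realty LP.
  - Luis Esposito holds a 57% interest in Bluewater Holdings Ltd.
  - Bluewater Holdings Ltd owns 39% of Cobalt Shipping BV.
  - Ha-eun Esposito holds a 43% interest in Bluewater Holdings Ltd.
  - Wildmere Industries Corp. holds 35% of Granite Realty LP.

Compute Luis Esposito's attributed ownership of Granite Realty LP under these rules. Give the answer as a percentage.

By parent–child attribution (R3), Luis Esposito is treated as also owning Ha-eun Esposito's interest in Bluewater Holdings Ltd, giving 57% + 43% = 100%.
Chain via Bluewater Holdings Ltd → Cobalt Shipping BV (R2): 100% × 39% × 33% = 12.87% of Granite Realty LP.
Chain via Meridian Partners LP → Wildmere Industries Corp. (R2): 35% × 84% × 35% = 10.29% of Granite Realty LP.
Aggregating (R1): 12.87% + 10.29% = 23.16%.

23.16%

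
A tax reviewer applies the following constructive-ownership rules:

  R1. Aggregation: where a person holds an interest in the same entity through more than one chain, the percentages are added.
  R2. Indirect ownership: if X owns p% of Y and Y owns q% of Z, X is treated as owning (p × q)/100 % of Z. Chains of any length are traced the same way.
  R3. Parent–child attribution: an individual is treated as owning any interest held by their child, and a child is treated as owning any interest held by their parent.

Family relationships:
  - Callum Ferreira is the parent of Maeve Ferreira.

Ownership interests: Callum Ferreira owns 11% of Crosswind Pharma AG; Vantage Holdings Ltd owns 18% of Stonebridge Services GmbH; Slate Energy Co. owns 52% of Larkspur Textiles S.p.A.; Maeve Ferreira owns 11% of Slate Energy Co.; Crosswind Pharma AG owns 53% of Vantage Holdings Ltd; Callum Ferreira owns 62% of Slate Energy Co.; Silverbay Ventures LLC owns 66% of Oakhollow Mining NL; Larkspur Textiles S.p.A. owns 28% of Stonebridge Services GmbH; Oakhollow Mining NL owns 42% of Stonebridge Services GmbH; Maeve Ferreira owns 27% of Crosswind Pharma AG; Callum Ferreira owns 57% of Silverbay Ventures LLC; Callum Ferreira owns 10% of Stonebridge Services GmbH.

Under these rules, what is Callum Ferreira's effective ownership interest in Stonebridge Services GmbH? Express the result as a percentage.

40.0544%

By parent–child attribution (R3), Callum Ferreira is treated as also owning Maeve Ferreira's interest in Crosswind Pharma AG, giving 11% + 27% = 38%.
By parent–child attribution (R3), Callum Ferreira is treated as also owning Maeve Ferreira's interest in Slate Energy Co, giving 62% + 11% = 73%.
Chain via Crosswind Pharma AG → Vantage Holdings Ltd (R2): 38% × 53% × 18% = 3.6252% of Stonebridge Services GmbH.
Chain via Silverbay Ventures LLC → Oakhollow Mining NL (R2): 57% × 66% × 42% = 15.8004% of Stonebridge Services GmbH.
Chain via Slate Energy Co. → Larkspur Textiles S.p.A. (R2): 73% × 52% × 28% = 10.6288% of Stonebridge Services GmbH.
Direct interest in Stonebridge Services GmbH: 10%.
Aggregating (R1): 3.6252% + 15.8004% + 10.6288% + 10% = 40.0544%.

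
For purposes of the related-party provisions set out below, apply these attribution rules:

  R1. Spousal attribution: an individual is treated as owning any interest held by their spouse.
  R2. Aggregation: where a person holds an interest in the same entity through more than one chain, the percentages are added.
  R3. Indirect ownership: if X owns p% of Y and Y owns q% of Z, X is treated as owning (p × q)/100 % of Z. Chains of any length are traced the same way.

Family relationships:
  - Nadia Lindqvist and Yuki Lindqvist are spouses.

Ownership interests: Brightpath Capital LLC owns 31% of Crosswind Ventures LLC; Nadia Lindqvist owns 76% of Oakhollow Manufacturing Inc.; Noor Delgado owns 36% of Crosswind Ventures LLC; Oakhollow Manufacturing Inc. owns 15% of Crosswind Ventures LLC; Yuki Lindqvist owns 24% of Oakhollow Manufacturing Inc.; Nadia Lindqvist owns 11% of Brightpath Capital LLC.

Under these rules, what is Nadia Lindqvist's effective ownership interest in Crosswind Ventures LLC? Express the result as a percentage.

By spousal attribution (R1), Nadia Lindqvist is treated as also owning Yuki Lindqvist's interest in Oakhollow Manufacturing Inc, giving 76% + 24% = 100%.
Chain via Oakhollow Manufacturing Inc. (R3): 100% × 15% = 15% of Crosswind Ventures LLC.
Chain via Brightpath Capital LLC (R3): 11% × 31% = 3.41% of Crosswind Ventures LLC.
Aggregating (R2): 15% + 3.41% = 18.41%.

18.41%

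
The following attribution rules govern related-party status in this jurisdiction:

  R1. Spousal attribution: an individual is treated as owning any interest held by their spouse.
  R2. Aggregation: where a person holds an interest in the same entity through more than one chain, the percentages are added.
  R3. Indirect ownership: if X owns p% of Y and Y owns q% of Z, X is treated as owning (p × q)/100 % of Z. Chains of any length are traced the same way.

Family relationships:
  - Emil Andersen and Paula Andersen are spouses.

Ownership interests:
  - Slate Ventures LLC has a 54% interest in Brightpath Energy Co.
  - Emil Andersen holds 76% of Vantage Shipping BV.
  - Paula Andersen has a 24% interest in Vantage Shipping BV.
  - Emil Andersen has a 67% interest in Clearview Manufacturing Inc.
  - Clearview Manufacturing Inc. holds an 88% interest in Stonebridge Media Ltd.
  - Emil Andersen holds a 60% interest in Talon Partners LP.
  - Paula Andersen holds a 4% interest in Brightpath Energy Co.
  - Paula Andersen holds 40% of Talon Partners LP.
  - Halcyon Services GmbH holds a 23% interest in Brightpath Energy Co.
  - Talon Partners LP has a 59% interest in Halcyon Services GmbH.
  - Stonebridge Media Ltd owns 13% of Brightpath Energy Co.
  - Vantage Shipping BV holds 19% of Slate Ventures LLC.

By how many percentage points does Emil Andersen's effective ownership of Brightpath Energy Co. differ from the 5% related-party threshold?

By spousal attribution (R1), Emil Andersen is treated as also owning Paula Andersen's interest in Talon Partners LP, giving 60% + 40% = 100%.
By spousal attribution (R1), Emil Andersen is treated as also owning Paula Andersen's interest in Vantage Shipping BV, giving 76% + 24% = 100%.
By spousal attribution (R1), Emil Andersen is treated as owning Paula Andersen's 4% interest in Brightpath Energy Co.
Chain via Clearview Manufacturing Inc. → Stonebridge Media Ltd (R3): 67% × 88% × 13% = 7.6648% of Brightpath Energy Co.
Chain via Talon Partners LP → Halcyon Services GmbH (R3): 100% × 59% × 23% = 13.57% of Brightpath Energy Co.
Chain via Vantage Shipping BV → Slate Ventures LLC (R3): 100% × 19% × 54% = 10.26% of Brightpath Energy Co.
Direct interest in Brightpath Energy Co: 4%.
Aggregating (R2): 7.6648% + 13.57% + 10.26% + 4% = 35.4948%.
35.4948% exceeds the 5% threshold by 30.4948 percentage points.

30.4948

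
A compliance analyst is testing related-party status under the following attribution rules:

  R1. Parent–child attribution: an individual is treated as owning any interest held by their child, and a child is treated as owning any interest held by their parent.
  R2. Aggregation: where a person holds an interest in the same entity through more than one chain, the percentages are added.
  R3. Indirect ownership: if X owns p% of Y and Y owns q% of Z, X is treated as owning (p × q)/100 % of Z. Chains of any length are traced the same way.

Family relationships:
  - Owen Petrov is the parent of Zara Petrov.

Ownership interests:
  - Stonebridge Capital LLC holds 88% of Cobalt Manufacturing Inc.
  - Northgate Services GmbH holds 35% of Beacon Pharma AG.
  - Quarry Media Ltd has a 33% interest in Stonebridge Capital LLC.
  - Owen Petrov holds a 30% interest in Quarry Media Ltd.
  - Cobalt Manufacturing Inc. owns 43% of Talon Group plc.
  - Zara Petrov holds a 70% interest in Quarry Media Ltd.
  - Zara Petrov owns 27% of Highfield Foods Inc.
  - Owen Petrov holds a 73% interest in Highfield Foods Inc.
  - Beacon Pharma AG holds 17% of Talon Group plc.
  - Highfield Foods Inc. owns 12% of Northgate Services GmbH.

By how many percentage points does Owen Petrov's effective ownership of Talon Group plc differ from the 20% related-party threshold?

By parent–child attribution (R1), Owen Petrov is treated as also owning Zara Petrov's interest in Highfield Foods Inc, giving 73% + 27% = 100%.
By parent–child attribution (R1), Owen Petrov is treated as also owning Zara Petrov's interest in Quarry Media Ltd, giving 30% + 70% = 100%.
Chain via Highfield Foods Inc. → Northgate Services GmbH → Beacon Pharma AG (R3): 100% × 12% × 35% × 17% = 0.714% of Talon Group plc.
Chain via Quarry Media Ltd → Stonebridge Capital LLC → Cobalt Manufacturing Inc. (R3): 100% × 33% × 88% × 43% = 12.4872% of Talon Group plc.
Aggregating (R2): 0.714% + 12.4872% = 13.2012%.
13.2012% falls short of the 20% threshold by 6.7988 percentage points.

6.7988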